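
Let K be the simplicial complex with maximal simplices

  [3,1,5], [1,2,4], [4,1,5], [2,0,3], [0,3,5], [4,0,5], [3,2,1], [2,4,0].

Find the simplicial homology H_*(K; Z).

H_0 = Z,  H_1 = 0,  H_2 = Z.

We work with the vertex ordering 0 < 1 < 2 < 3 < 4 < 5. The simplices of K, each written with vertices in increasing order, are:

  0-simplices (6): [0], [1], [2], [3], [4], [5]
  1-simplices (12): [0,2], [0,3], [0,4], [0,5], [1,2], [1,3], [1,4], [1,5], [2,3], [2,4], [3,5], [4,5]
  2-simplices (8): [0,2,3], [0,2,4], [0,3,5], [0,4,5], [1,2,3], [1,2,4], [1,3,5], [1,4,5]

so the chain groups are C_0 ≅ Z^6, C_1 ≅ Z^12, C_2 ≅ Z^8.

Boundary ∂_1: C_1 → C_0 sends each edge [p,q] (with p < q) to q − p. For instance
  ∂[1,3] = [3] − [1].
This gives a 6×12 integer matrix of rank 5; reducing to Smith normal form yields diagonal entries (1,1,1,1,1).

Boundary ∂_2: C_2 → C_1 acts by ∂[p,q,r] = [q,r] − [p,r] + [p,q]. For instance
  ∂[0,3,5] = [3,5] − [0,5] + [0,3],
  ∂[1,2,4] = [2,4] − [1,4] + [1,2].
As a 12×8 matrix over Z this has rank 7, with invariant factors (1,1,1,1,1,1,1).

From H_k ≅ ker(∂_k) / im(∂_{k+1}) we obtain:

  H_0: rank C_0 − rank ∂_1 = 6 − 5 = 1, and the invariant factors of ∂_1 are all 1, so H_0 ≅ Z.
  H_1: rank ker ∂_1 − rank ∂_2 = (12 − 5) − 7 = 0, and the invariant factors of ∂_2 are all 1, so H_1 ≅ 0.
  H_2: rank ker ∂_2 − rank ∂_3 = (8 − 7) − 0 = 1, and there is no ∂_3, so H_2 ≅ Z.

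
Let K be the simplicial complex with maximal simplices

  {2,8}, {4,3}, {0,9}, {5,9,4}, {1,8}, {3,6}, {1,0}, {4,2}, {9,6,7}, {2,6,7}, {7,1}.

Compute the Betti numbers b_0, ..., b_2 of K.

b_0 = 1, b_1 = 4, b_2 = 0.

We work with the vertex ordering 0 < 1 < 2 < 3 < 4 < 5 < 6 < 7 < 8 < 9. The simplices of K, each written with vertices in increasing order, are:

  0-simplices (10): [0], [1], [2], [3], [4], [5], [6], [7], [8], [9]
  1-simplices (16): [0,1], [0,9], [1,7], [1,8], [2,4], [2,6], [2,7], [2,8], [3,4], [3,6], [4,5], [4,9], [5,9], [6,7], [6,9], [7,9]
  2-simplices (3): [2,6,7], [4,5,9], [6,7,9]

giving chain groups C_0 ≅ Z^10, C_1 ≅ Z^16, C_2 ≅ Z^3.

∂_1: C_1 → C_0 maps an edge to its endpoints' difference, ∂[p,q] = q − p.
As a 10×16 matrix over Z this has rank 9, with invariant factors (1,1,1,1,1,1,1,1,1).

Boundary ∂_2: C_2 → C_1 sends each 2-simplex [p,q,r] to [q,r] − [p,r] + [p,q]. For instance
  ∂[2,6,7] = [6,7] − [2,7] + [2,6],
  ∂[4,5,9] = [5,9] − [4,9] + [4,5].
This gives a 16×3 integer matrix of rank 3; reducing to Smith normal form yields diagonal entries (1,1,1).

From H_k ≅ ker(∂_k) / im(∂_{k+1}) we obtain:

  H_0: rank C_0 − rank ∂_1 = 10 − 9 = 1, and the invariant factors of ∂_1 are all 1, so H_0 ≅ Z.
  H_1: rank ker ∂_1 − rank ∂_2 = (16 − 9) − 3 = 4, and the invariant factors of ∂_2 are all 1, so H_1 ≅ Z^4.
  H_2: rank ker ∂_2 − rank ∂_3 = (3 − 3) − 0 = 0, and there is no ∂_3, so H_2 ≅ 0.

Hence the Betti numbers are b_0 = 1, b_1 = 4, b_2 = 0.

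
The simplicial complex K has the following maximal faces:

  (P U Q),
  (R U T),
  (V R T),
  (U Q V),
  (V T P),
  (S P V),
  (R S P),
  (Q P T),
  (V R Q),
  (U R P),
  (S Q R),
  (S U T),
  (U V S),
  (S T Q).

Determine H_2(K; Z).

H_2 = Z.

Fix the vertex order P < Q < R < S < T < U < V and write every simplex with vertices in increasing order. Then dim K = 2 and the simplices of K are:

  0-simplices (7): P, Q, R, S, T, U, V
  1-simplices (21): PQ, PR, PS, PT, PU, PV, QR, QS, QT, QU, QV, RS, RT, RU, RV, ST, SU, SV, TU, TV, UV
  2-simplices (14): PQT, PQU, PRS, PRU, PSV, PTV, QRS, QRV, QST, QUV, RTU, RTV, STU, SUV

giving chain groups C_0 ≅ Z^7, C_1 ≅ Z^21, C_2 ≅ Z^14.

∂_1: C_1 → C_0 sends each edge [p,q] (with p < q) to q − p.
As a 7×21 matrix over Z this has rank 6, with invariant factors (1,1,1,1,1,1).

Boundary ∂_2: C_2 → C_1 maps a triangle to the signed sum of its edges. For instance
  ∂PQT = QT − PT + PQ,
  ∂QRV = RV − QV + QR.
This gives a 21×14 integer matrix of rank 13; reducing to Smith normal form yields diagonal entries (1,1,1,1,1,1,1,1,1,1,1,1,1).

Now H_k = ker ∂_k / im ∂_{k+1}, so:

  H_2: rank ker ∂_2 − rank ∂_3 = (14 − 13) − 0 = 1, and there is no ∂_3, so H_2 = Z.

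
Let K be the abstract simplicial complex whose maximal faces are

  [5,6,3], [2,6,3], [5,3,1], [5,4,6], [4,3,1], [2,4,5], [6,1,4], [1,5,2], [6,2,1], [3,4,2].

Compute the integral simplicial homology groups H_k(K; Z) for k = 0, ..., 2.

Fix the vertex order 1 < 2 < 3 < 4 < 5 < 6 and write every simplex with vertices in increasing order. Then dim K = 2 and the simplices of K are:

  0-simplices (6): [1], [2], [3], [4], [5], [6]
  1-simplices (15): [1,2], [1,3], [1,4], [1,5], [1,6], [2,3], [2,4], [2,5], [2,6], [3,4], [3,5], [3,6], [4,5], [4,6], [5,6]
  2-simplices (10): [1,2,5], [1,2,6], [1,3,4], [1,3,5], [1,4,6], [2,3,4], [2,3,6], [2,4,5], [3,5,6], [4,5,6]

Hence C_0 ≅ Z^6, C_1 ≅ Z^15, C_2 ≅ Z^10.

The boundary map ∂_1: C_1 → C_0 is given by ∂[p,q] = [q] − [p].
The resulting 6×15 matrix has rank 5, and its Smith normal form has invariant factors (1,1,1,1,1).

The boundary map ∂_2: C_2 → C_1 maps a triangle to the signed sum of its edges. For instance
  ∂[1,3,4] = [3,4] − [1,4] + [1,3],
  ∂[2,3,6] = [3,6] − [2,6] + [2,3].
The 15×10 boundary matrix has rank 10 and Smith normal form diag(1,1,1,1,1,1,1,1,1,2).

From H_k ≅ ker(∂_k) / im(∂_{k+1}) we obtain:

  H_0: rank C_0 − rank ∂_1 = 6 − 5 = 1, and the invariant factors of ∂_1 are all 1, so H_0 ≅ Z.
  H_1: rank ker ∂_1 − rank ∂_2 = (15 − 5) − 10 = 0, and ∂_2 has invariant factor 2 > 1, so H_1 ≅ Z/2.
  H_2: rank ker ∂_2 − rank ∂_3 = (10 − 10) − 0 = 0, and there is no ∂_3, so H_2 ≅ 0.

As a check, the Euler characteristic is 6 − 15 + 10 = 1, which agrees with 1 − 0 + 0 = 1.

H_0 ≅ Z,  H_1 ≅ Z/2,  H_2 = 0.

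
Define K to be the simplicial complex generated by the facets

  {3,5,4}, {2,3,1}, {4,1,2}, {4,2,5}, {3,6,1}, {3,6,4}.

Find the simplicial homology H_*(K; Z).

We work with the vertex ordering 1 < 2 < 3 < 4 < 5 < 6. The simplices of K, each written with vertices in increasing order, are:

  0-simplices (6): [1], [2], [3], [4], [5], [6]
  1-simplices (12): [1,2], [1,3], [1,4], [1,6], [2,3], [2,4], [2,5], [3,4], [3,5], [3,6], [4,5], [4,6]
  2-simplices (6): [1,2,3], [1,2,4], [1,3,6], [2,4,5], [3,4,5], [3,4,6]

so the chain groups are C_0 ≅ Z^6, C_1 ≅ Z^12, C_2 ≅ Z^6.

Boundary ∂_1: C_1 → C_0 sends each edge [p,q] (with p < q) to q − p.
The 6×12 boundary matrix has rank 5 and Smith normal form diag(1,1,1,1,1).

The boundary map ∂_2: C_2 → C_1 sends each 2-simplex [p,q,r] to [q,r] − [p,r] + [p,q]. For instance
  ∂[3,4,5] = [4,5] − [3,5] + [3,4],
  ∂[1,2,3] = [2,3] − [1,3] + [1,2].
The 12×6 boundary matrix has rank 6 and Smith normal form diag(1,1,1,1,1,1).

Now H_k = ker ∂_k / im ∂_{k+1}, so:

  H_0: rank C_0 − rank ∂_1 = 6 − 5 = 1, and the invariant factors of ∂_1 are all 1, so H_0 ≅ Z.
  H_1: rank ker ∂_1 − rank ∂_2 = (12 − 5) − 6 = 1, and the invariant factors of ∂_2 are all 1, so H_1 ≅ Z.
  H_2: rank ker ∂_2 − rank ∂_3 = (6 − 6) − 0 = 0, and there is no ∂_3, so H_2 ≅ 0.

As a check, the Euler characteristic is 6 − 12 + 6 = 0, which agrees with 1 − 1 + 0 = 0.
(K is a triangulation of the cylinder S^1 x I.)

H_0 = Z,  H_1 = Z,  H_2 = 0.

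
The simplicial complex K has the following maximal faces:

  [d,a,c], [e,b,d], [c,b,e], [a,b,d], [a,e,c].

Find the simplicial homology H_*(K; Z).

H_0 = Z,  H_1 = Z,  H_2 = 0.

Fix the vertex order a < b < c < d < e and write every simplex with vertices in increasing order. Then dim K = 2 and the simplices of K are:

  0-simplices (5): a, b, c, d, e
  1-simplices (10): ab, ac, ad, ae, bc, bd, be, cd, ce, de
  2-simplices (5): abd, acd, ace, bce, bde

so the chain groups are C_0 ≅ Z^5, C_1 ≅ Z^10, C_2 ≅ Z^5.

∂_1: C_1 → C_0 sends each edge [p,q] (with p < q) to q − p. For instance
  ∂ae = e − a.
The resulting 5×10 matrix has rank 4, and its Smith normal form has invariant factors (1,1,1,1).

Boundary ∂_2: C_2 → C_1 acts by ∂[p,q,r] = [q,r] − [p,r] + [p,q]. For instance
  ∂ace = ce − ae + ac,
  ∂acd = cd − ad + ac.
As a 10×5 matrix over Z this has rank 5, with invariant factors (1,1,1,1,1).

Reading off H_k = ker ∂_k / im ∂_{k+1}:

  H_0: rank C_0 − rank ∂_1 = 5 − 4 = 1, and the invariant factors of ∂_1 are all 1, so H_0 ≅ Z.
  H_1: rank ker ∂_1 − rank ∂_2 = (10 − 4) − 5 = 1, and the invariant factors of ∂_2 are all 1, so H_1 ≅ Z.
  H_2: rank ker ∂_2 − rank ∂_3 = (5 − 5) − 0 = 0, and there is no ∂_3, so H_2 ≅ 0.

(K is a triangulation of the Möbius band.)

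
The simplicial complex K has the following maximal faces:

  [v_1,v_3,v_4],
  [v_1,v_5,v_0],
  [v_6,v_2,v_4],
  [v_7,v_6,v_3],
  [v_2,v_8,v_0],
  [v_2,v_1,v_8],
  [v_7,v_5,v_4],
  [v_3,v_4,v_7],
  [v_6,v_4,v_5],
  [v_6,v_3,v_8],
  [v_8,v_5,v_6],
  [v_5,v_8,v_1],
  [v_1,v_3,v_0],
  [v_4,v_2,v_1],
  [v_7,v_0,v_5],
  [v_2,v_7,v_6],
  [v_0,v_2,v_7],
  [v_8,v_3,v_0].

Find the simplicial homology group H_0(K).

Order the vertices as v_0 < v_1 < v_2 < v_3 < v_4 < v_5 < v_6 < v_7 < v_8. Listing each simplex with vertices in this order, K has dimension 2 with simplices:

  0-simplices (9): [v_0], [v_1], [v_2], [v_3], [v_4], [v_5], [v_6], [v_7], [v_8]
  1-simplices (27): (27 of them)
  2-simplices (18): (18 of them)

so the chain groups are C_0 ≅ Z^9, C_1 ≅ Z^27, C_2 ≅ Z^18.

∂_1: C_1 → C_0 sends each edge [p,q] (with p < q) to q − p. For instance
  ∂[v_2,v_8] = [v_8] − [v_2].
The resulting 9×27 matrix has rank 8, and its Smith normal form has invariant factors (1,1,1,1,1,1,1,1).

The boundary map ∂_2: C_2 → C_1 maps a triangle to the signed sum of its edges. For instance
  ∂[v_1,v_3,v_4] = [v_3,v_4] − [v_1,v_4] + [v_1,v_3],
  ∂[v_1,v_2,v_8] = [v_2,v_8] − [v_1,v_8] + [v_1,v_2].
The resulting 27×18 matrix has rank 18, and its Smith normal form has invariant factors (1,1,1,1,1,1,1,1,1,1,1,1,1,1,1,1,1,2).

Reading off H_k = ker ∂_k / im ∂_{k+1}:

  H_0: rank C_0 − rank ∂_1 = 9 − 8 = 1, and the invariant factors of ∂_1 are all 1, so H_0 ≅ Z.

H_0 ≅ Z.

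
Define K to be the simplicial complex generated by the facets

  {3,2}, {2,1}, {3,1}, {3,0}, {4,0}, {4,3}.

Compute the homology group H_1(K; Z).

Fix the vertex order 0 < 1 < 2 < 3 < 4 and write every simplex with vertices in increasing order. Then dim K = 1 and the simplices of K are:

  0-simplices (5): [0], [1], [2], [3], [4]
  1-simplices (6): [0,3], [0,4], [1,2], [1,3], [2,3], [3,4]

so the chain groups are C_0 ≅ Z^5, C_1 ≅ Z^6.

Boundary ∂_1: C_1 → C_0 maps an edge to its endpoints' difference, ∂[p,q] = q − p.
The resulting 5×6 matrix has rank 4, and its Smith normal form has invariant factors (1,1,1,1).

Computing H_k = (kernel of ∂_k) / (image of ∂_{k+1}):

  H_1: rank ker ∂_1 − rank ∂_2 = (6 − 4) − 0 = 2, and there is no ∂_2, so H_1 ≅ Z^2.

(K is a triangulation of a wedge of 2 circles.)

H_1 ≅ Z^2.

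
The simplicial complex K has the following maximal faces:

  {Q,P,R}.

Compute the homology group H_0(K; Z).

Fix the vertex order P < Q < R and write every simplex with vertices in increasing order. Then dim K = 2 and the simplices of K are:

  0-simplices (3): P, Q, R
  1-simplices (3): PQ, PR, QR
  2-simplices (1): PQR

Hence C_0 ≅ Z^3, C_1 ≅ Z^3, C_2 ≅ Z^1.

Boundary ∂_1: C_1 → C_0 is given by ∂[p,q] = [q] − [p].
As a 3×3 matrix over Z this has rank 2, with invariant factors (1,1).

The boundary map ∂_2: C_2 → C_1 maps a triangle to the signed sum of its edges. For instance
  ∂PQR = QR − PR + PQ.
The resulting 3×1 matrix has rank 1, and its Smith normal form has invariant factors (1).

Now H_k = ker ∂_k / im ∂_{k+1}, so:

  H_0: rank C_0 − rank ∂_1 = 3 − 2 = 1, and the invariant factors of ∂_1 are all 1, so H_0 = Z.

H_0 ≅ Z.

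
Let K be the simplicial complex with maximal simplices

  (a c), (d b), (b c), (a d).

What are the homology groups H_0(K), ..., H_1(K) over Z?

H_0 ≅ Z,  H_1 ≅ Z.

Order the vertices as a < b < c < d. Listing each simplex with vertices in this order, K has dimension 1 with simplices:

  0-simplices (4): a, b, c, d
  1-simplices (4): ac, ad, bc, bd

so the chain groups are C_0 ≅ Z^4, C_1 ≅ Z^4.

Boundary ∂_1: C_1 → C_0 is given by ∂[p,q] = [q] − [p].
This gives a 4×4 integer matrix of rank 3; reducing to Smith normal form yields diagonal entries (1,1,1).

From H_k ≅ ker(∂_k) / im(∂_{k+1}) we obtain:

  H_0: rank C_0 − rank ∂_1 = 4 − 3 = 1, and the invariant factors of ∂_1 are all 1, so H_0 = Z.
  H_1: rank ker ∂_1 − rank ∂_2 = (4 − 3) − 0 = 1, and there is no ∂_2, so H_1 = Z.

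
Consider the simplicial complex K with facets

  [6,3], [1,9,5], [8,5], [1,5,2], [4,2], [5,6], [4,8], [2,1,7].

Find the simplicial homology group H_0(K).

H_0 = Z.

We work with the vertex ordering 1 < 2 < 3 < 4 < 5 < 6 < 7 < 8 < 9. The simplices of K, each written with vertices in increasing order, are:

  0-simplices (9): [1], [2], [3], [4], [5], [6], [7], [8], [9]
  1-simplices (12): [1,2], [1,5], [1,7], [1,9], [2,4], [2,5], [2,7], [3,6], [4,8], [5,6], [5,8], [5,9]
  2-simplices (3): [1,2,5], [1,2,7], [1,5,9]

giving chain groups C_0 ≅ Z^9, C_1 ≅ Z^12, C_2 ≅ Z^3.

The boundary map ∂_1: C_1 → C_0 maps an edge to its endpoints' difference, ∂[p,q] = q − p.
The resulting 9×12 matrix has rank 8, and its Smith normal form has invariant factors (1,1,1,1,1,1,1,1).

The boundary map ∂_2: C_2 → C_1 maps a triangle to the signed sum of its edges. For instance
  ∂[1,5,9] = [5,9] − [1,9] + [1,5],
  ∂[1,2,7] = [2,7] − [1,7] + [1,2].
The resulting 12×3 matrix has rank 3, and its Smith normal form has invariant factors (1,1,1).

Reading off H_k = ker ∂_k / im ∂_{k+1}:

  H_0: rank C_0 − rank ∂_1 = 9 − 8 = 1, and the invariant factors of ∂_1 are all 1, so H_0 = Z.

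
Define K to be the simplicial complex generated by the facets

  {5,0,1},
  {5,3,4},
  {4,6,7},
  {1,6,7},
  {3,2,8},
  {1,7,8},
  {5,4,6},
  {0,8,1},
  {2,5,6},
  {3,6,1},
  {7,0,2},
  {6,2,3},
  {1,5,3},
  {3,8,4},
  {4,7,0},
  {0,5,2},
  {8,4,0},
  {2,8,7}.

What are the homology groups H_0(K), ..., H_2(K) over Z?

Fix the vertex order 0 < 1 < 2 < 3 < 4 < 5 < 6 < 7 < 8 and write every simplex with vertices in increasing order. Then dim K = 2 and the simplices of K are:

  0-simplices (9): [0], [1], [2], [3], [4], [5], [6], [7], [8]
  1-simplices (27): (27 of them)
  2-simplices (18): [0,1,5], [0,1,8], [0,2,5], [0,2,7], [0,4,7], [0,4,8], [1,3,5], [1,3,6], [1,6,7], [1,7,8], [2,3,6], [2,3,8], [2,5,6], [2,7,8], [3,4,5], [3,4,8], [4,5,6], [4,6,7]

so the chain groups are C_0 ≅ Z^9, C_1 ≅ Z^27, C_2 ≅ Z^18.

The boundary map ∂_1: C_1 → C_0 sends each edge [p,q] (with p < q) to q − p. For instance
  ∂[0,4] = [4] − [0].
The 9×27 boundary matrix has rank 8 and Smith normal form diag(1,1,1,1,1,1,1,1).

∂_2: C_2 → C_1 acts by ∂[p,q,r] = [q,r] − [p,r] + [p,q]. For instance
  ∂[0,2,5] = [2,5] − [0,5] + [0,2],
  ∂[2,7,8] = [7,8] − [2,8] + [2,7].
As a 27×18 matrix over Z this has rank 18, with invariant factors (1,1,1,1,1,1,1,1,1,1,1,1,1,1,1,1,1,2).

From H_k ≅ ker(∂_k) / im(∂_{k+1}) we obtain:

  H_0: rank C_0 − rank ∂_1 = 9 − 8 = 1, and the invariant factors of ∂_1 are all 1, so H_0 ≅ Z.
  H_1: rank ker ∂_1 − rank ∂_2 = (27 − 8) − 18 = 1, and ∂_2 has invariant factor 2 > 1, so H_1 ≅ Z ⊕ Z_2.
  H_2: rank ker ∂_2 − rank ∂_3 = (18 − 18) − 0 = 0, and there is no ∂_3, so H_2 ≅ 0.

As a check, the Euler characteristic is 9 − 27 + 18 = 0, which agrees with 1 − 1 + 0 = 0.

H_0 ≅ Z,  H_1 ≅ Z ⊕ Z_2,  H_2 = 0.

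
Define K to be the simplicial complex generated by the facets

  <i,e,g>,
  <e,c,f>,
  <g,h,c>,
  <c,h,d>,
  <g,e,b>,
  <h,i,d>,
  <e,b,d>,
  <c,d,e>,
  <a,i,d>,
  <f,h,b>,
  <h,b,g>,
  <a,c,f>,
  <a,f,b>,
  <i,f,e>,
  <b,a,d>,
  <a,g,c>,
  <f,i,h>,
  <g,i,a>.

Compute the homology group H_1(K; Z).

K has 9 vertices, 27 edges, 18 triangles.
rank ∂_1 = 8, rank ∂_2 = 17 ⇒ b_1 = 27 − 8 − 17 = 2; all invariant factors of ∂_2 are 1 so no torsion. So H_1 = Z^2.

H_1 = Z^2.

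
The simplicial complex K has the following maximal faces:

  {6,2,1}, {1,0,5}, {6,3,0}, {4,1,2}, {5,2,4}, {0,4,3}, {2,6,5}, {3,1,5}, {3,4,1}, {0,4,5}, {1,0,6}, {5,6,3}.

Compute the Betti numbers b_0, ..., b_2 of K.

b_0 = 1, b_1 = 0, b_2 = 0.

Order the vertices as 0 < 1 < 2 < 3 < 4 < 5 < 6. Listing each simplex with vertices in this order, K has dimension 2 with simplices:

  0-simplices (7): [0], [1], [2], [3], [4], [5], [6]
  1-simplices (18): [0,1], [0,3], [0,4], [0,5], [0,6], [1,2], [1,3], [1,4], [1,5], [1,6], [2,4], [2,5], [2,6], [3,4], [3,5], [3,6], [4,5], [5,6]
  2-simplices (12): [0,1,5], [0,1,6], [0,3,4], [0,3,6], [0,4,5], [1,2,4], [1,2,6], [1,3,4], [1,3,5], [2,4,5], [2,5,6], [3,5,6]

Hence C_0 ≅ Z^7, C_1 ≅ Z^18, C_2 ≅ Z^12.

The boundary map ∂_1: C_1 → C_0 is given by ∂[p,q] = [q] − [p]. For instance
  ∂[1,3] = [3] − [1].
The resulting 7×18 matrix has rank 6, and its Smith normal form has invariant factors (1,1,1,1,1,1).

The boundary map ∂_2: C_2 → C_1 sends each 2-simplex [p,q,r] to [q,r] − [p,r] + [p,q]. For instance
  ∂[0,1,6] = [1,6] − [0,6] + [0,1],
  ∂[1,2,6] = [2,6] − [1,6] + [1,2].
The resulting 18×12 matrix has rank 12, and its Smith normal form has invariant factors (1,1,1,1,1,1,1,1,1,1,1,2).

From H_k ≅ ker(∂_k) / im(∂_{k+1}) we obtain:

  H_0: rank C_0 − rank ∂_1 = 7 − 6 = 1, and the invariant factors of ∂_1 are all 1, so H_0 ≅ Z.
  H_1: rank ker ∂_1 − rank ∂_2 = (18 − 6) − 12 = 0, and ∂_2 has invariant factor 2 > 1, so H_1 ≅ Z/2.
  H_2: rank ker ∂_2 − rank ∂_3 = (12 − 12) − 0 = 0, and there is no ∂_3, so H_2 ≅ 0.

Hence the Betti numbers are b_0 = 1, b_1 = 0, b_2 = 0.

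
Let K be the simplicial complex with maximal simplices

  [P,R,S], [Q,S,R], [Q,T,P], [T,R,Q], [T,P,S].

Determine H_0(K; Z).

H_0 = Z.

Order the vertices as P < Q < R < S < T. Listing each simplex with vertices in this order, K has dimension 2 with simplices:

  0-simplices (5): P, Q, R, S, T
  1-simplices (10): PQ, PR, PS, PT, QR, QS, QT, RS, RT, ST
  2-simplices (5): PQT, PRS, PST, QRS, QRT

Hence C_0 ≅ Z^5, C_1 ≅ Z^10, C_2 ≅ Z^5.

The boundary map ∂_1: C_1 → C_0 is given by ∂[p,q] = [q] − [p]. For instance
  ∂QS = S − Q.
The 5×10 boundary matrix has rank 4 and Smith normal form diag(1,1,1,1).

Boundary ∂_2: C_2 → C_1 acts by ∂[p,q,r] = [q,r] − [p,r] + [p,q]. For instance
  ∂QRT = RT − QT + QR,
  ∂PRS = RS − PS + PR.
As a 10×5 matrix over Z this has rank 5, with invariant factors (1,1,1,1,1).

Reading off H_k = ker ∂_k / im ∂_{k+1}:

  H_0: rank C_0 − rank ∂_1 = 5 − 4 = 1, and the invariant factors of ∂_1 are all 1, so H_0 ≅ Z.

(K is a triangulation of the Möbius band.)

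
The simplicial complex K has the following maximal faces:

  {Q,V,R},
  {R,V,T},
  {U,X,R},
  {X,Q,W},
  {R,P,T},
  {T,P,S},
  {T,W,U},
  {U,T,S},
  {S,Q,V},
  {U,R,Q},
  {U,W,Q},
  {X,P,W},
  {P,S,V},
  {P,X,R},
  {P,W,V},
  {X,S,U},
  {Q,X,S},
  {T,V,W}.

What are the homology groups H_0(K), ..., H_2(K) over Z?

H_0 = Z,  H_1 = Z ⊕ Z/2Z,  H_2 = 0.

Take the total order P < Q < R < S < T < U < V < W < X on the vertex set. Then K (dimension 2) consists of the simplices:

  0-simplices (9): P, Q, R, S, T, U, V, W, X
  1-simplices (27): PR, PS, PT, PV, PW, PX, QR, QS, QU, QV, QW, QX, RT, RU, RV, RX, ST, SU, SV, SX, TU, TV, TW, UW, UX, VW, WX
  2-simplices (18): PRT, PRX, PST, PSV, PVW, PWX, QRU, QRV, QSV, QSX, QUW, QWX, RTV, RUX, STU, SUX, TUW, TVW

giving chain groups C_0 ≅ Z^9, C_1 ≅ Z^27, C_2 ≅ Z^18.

Boundary ∂_1: C_1 → C_0 sends each edge [p,q] (with p < q) to q − p.
The resulting 9×27 matrix has rank 8, and its Smith normal form has invariant factors (1,1,1,1,1,1,1,1).

The boundary map ∂_2: C_2 → C_1 maps a triangle to the signed sum of its edges. For instance
  ∂QSX = SX − QX + QS,
  ∂QWX = WX − QX + QW.
This gives a 27×18 integer matrix of rank 18; reducing to Smith normal form yields diagonal entries (1,1,1,1,1,1,1,1,1,1,1,1,1,1,1,1,1,2).

Computing H_k = (kernel of ∂_k) / (image of ∂_{k+1}):

  H_0: rank C_0 − rank ∂_1 = 9 − 8 = 1, and the invariant factors of ∂_1 are all 1, so H_0 = Z.
  H_1: rank ker ∂_1 − rank ∂_2 = (27 − 8) − 18 = 1, and ∂_2 has invariant factor 2 > 1, so H_1 = Z ⊕ Z/2Z.
  H_2: rank ker ∂_2 − rank ∂_3 = (18 − 18) − 0 = 0, and there is no ∂_3, so H_2 = 0.

As a check, the Euler characteristic is 9 − 27 + 18 = 0, which agrees with 1 − 1 + 0 = 0.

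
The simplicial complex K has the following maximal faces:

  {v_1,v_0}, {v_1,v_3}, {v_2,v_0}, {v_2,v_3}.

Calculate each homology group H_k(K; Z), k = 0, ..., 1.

K has 4 vertices, 4 edges.
rank ∂_0 = 0, rank ∂_1 = 3 ⇒ b_0 = 4 − 0 − 3 = 1; all invariant factors of ∂_1 are 1 so no torsion. So H_0 = Z.
rank ∂_1 = 3, rank ∂_2 = 0 ⇒ b_1 = 4 − 3 − 0 = 1. So H_1 = Z.

H_0 = Z,  H_1 = Z.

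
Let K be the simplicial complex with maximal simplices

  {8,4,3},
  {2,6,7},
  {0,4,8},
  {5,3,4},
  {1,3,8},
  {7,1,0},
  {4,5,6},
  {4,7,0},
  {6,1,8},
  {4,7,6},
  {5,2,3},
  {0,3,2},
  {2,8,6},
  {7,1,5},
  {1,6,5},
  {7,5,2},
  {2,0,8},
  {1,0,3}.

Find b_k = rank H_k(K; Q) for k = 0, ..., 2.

b_0 = 1, b_1 = 1, b_2 = 0.

K has 9 vertices, 27 edges, 18 triangles.
rank ∂_0 = 0, rank ∂_1 = 8 ⇒ b_0 = 9 − 0 − 8 = 1; all invariant factors of ∂_1 are 1 so no torsion. So H_0 = Z.
rank ∂_1 = 8, rank ∂_2 = 18 ⇒ b_1 = 27 − 8 − 18 = 1; ∂_2 has invariant factor(s) [2] giving torsion. So H_1 = Z × Z/2.
rank ∂_2 = 18, rank ∂_3 = 0 ⇒ b_2 = 18 − 18 − 0 = 0. So H_2 = 0.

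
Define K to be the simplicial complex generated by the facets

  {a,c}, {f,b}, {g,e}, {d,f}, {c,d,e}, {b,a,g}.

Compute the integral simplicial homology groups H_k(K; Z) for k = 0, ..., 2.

H_0 ≅ Z,  H_1 ≅ Z^2,  H_2 = 0.

Fix the vertex order a < b < c < d < e < f < g and write every simplex with vertices in increasing order. Then dim K = 2 and the simplices of K are:

  0-simplices (7): a, b, c, d, e, f, g
  1-simplices (10): ab, ac, ag, bf, bg, cd, ce, de, df, eg
  2-simplices (2): abg, cde

giving chain groups C_0 ≅ Z^7, C_1 ≅ Z^10, C_2 ≅ Z^2.

The boundary map ∂_1: C_1 → C_0 sends each edge [p,q] (with p < q) to q − p. For instance
  ∂ab = b − a.
The 7×10 boundary matrix has rank 6 and Smith normal form diag(1,1,1,1,1,1).

The boundary map ∂_2: C_2 → C_1 maps a triangle to the signed sum of its edges. For instance
  ∂cde = de − ce + cd,
  ∂abg = bg − ag + ab.
The resulting 10×2 matrix has rank 2, and its Smith normal form has invariant factors (1,1).

Reading off H_k = ker ∂_k / im ∂_{k+1}:

  H_0: rank C_0 − rank ∂_1 = 7 − 6 = 1, and the invariant factors of ∂_1 are all 1, so H_0 = Z.
  H_1: rank ker ∂_1 − rank ∂_2 = (10 − 6) − 2 = 2, and the invariant factors of ∂_2 are all 1, so H_1 = Z^2.
  H_2: rank ker ∂_2 − rank ∂_3 = (2 − 2) − 0 = 0, and there is no ∂_3, so H_2 = 0.

As a check, the Euler characteristic is 7 − 10 + 2 = -1, which agrees with 1 − 2 + 0 = -1.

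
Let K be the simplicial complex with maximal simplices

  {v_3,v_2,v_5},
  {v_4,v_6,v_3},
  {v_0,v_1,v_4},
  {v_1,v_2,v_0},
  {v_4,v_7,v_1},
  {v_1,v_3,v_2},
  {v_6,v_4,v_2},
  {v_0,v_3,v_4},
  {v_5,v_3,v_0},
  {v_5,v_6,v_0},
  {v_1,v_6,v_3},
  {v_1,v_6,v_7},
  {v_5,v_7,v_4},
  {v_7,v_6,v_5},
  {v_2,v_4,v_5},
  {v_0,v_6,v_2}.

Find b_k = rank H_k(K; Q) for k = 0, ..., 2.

b_0 = 1, b_1 = 2, b_2 = 1.

Take the total order v_0 < v_1 < v_2 < v_3 < v_4 < v_5 < v_6 < v_7 on the vertex set. Then K (dimension 2) consists of the simplices:

  0-simplices (8): [v_0], [v_1], [v_2], [v_3], [v_4], [v_5], [v_6], [v_7]
  1-simplices (24): (24 of them)
  2-simplices (16): (16 of them)

Hence C_0 ≅ Z^8, C_1 ≅ Z^24, C_2 ≅ Z^16.

The boundary map ∂_1: C_1 → C_0 sends each edge [p,q] (with p < q) to q − p. For instance
  ∂[v_5,v_7] = [v_7] − [v_5].
This gives a 8×24 integer matrix of rank 7; reducing to Smith normal form yields diagonal entries (1,1,1,1,1,1,1).

The boundary map ∂_2: C_2 → C_1 acts by ∂[p,q,r] = [q,r] − [p,r] + [p,q]. For instance
  ∂[v_2,v_3,v_5] = [v_3,v_5] − [v_2,v_5] + [v_2,v_3],
  ∂[v_4,v_5,v_7] = [v_5,v_7] − [v_4,v_7] + [v_4,v_5].
The resulting 24×16 matrix has rank 15, and its Smith normal form has invariant factors (1,1,1,1,1,1,1,1,1,1,1,1,1,1,1).

Computing H_k = (kernel of ∂_k) / (image of ∂_{k+1}):

  H_0: rank C_0 − rank ∂_1 = 8 − 7 = 1, and the invariant factors of ∂_1 are all 1, so H_0 ≅ Z.
  H_1: rank ker ∂_1 − rank ∂_2 = (24 − 7) − 15 = 2, and the invariant factors of ∂_2 are all 1, so H_1 ≅ Z^2.
  H_2: rank ker ∂_2 − rank ∂_3 = (16 − 15) − 0 = 1, and there is no ∂_3, so H_2 ≅ Z.

As a check, the Euler characteristic is 8 − 24 + 16 = 0, which agrees with 1 − 2 + 1 = 0.

Hence the Betti numbers are b_0 = 1, b_1 = 2, b_2 = 1.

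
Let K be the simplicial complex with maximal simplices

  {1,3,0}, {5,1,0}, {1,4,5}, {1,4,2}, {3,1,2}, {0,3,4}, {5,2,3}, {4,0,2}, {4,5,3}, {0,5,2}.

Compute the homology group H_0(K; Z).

Take the total order 0 < 1 < 2 < 3 < 4 < 5 on the vertex set. Then K (dimension 2) consists of the simplices:

  0-simplices (6): [0], [1], [2], [3], [4], [5]
  1-simplices (15): [0,1], [0,2], [0,3], [0,4], [0,5], [1,2], [1,3], [1,4], [1,5], [2,3], [2,4], [2,5], [3,4], [3,5], [4,5]
  2-simplices (10): [0,1,3], [0,1,5], [0,2,4], [0,2,5], [0,3,4], [1,2,3], [1,2,4], [1,4,5], [2,3,5], [3,4,5]

Hence C_0 ≅ Z^6, C_1 ≅ Z^15, C_2 ≅ Z^10.

∂_1: C_1 → C_0 is given by ∂[p,q] = [q] − [p]. For instance
  ∂[0,2] = [2] − [0].
The resulting 6×15 matrix has rank 5, and its Smith normal form has invariant factors (1,1,1,1,1).

The boundary map ∂_2: C_2 → C_1 sends each 2-simplex [p,q,r] to [q,r] − [p,r] + [p,q]. For instance
  ∂[0,2,4] = [2,4] − [0,4] + [0,2],
  ∂[0,1,5] = [1,5] − [0,5] + [0,1].
The 15×10 boundary matrix has rank 10 and Smith normal form diag(1,1,1,1,1,1,1,1,1,2).

From H_k ≅ ker(∂_k) / im(∂_{k+1}) we obtain:

  H_0: rank C_0 − rank ∂_1 = 6 − 5 = 1, and the invariant factors of ∂_1 are all 1, so H_0 = Z.

(K is a triangulation of the real projective plane RP^2.)

H_0 ≅ Z.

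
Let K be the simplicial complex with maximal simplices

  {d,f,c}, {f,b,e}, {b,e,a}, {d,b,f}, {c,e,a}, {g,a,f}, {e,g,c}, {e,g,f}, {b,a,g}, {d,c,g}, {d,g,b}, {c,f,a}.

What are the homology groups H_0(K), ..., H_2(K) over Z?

Take the total order a < b < c < d < e < f < g on the vertex set. Then K (dimension 2) consists of the simplices:

  0-simplices (7): a, b, c, d, e, f, g
  1-simplices (18): ab, ac, ae, af, ag, bd, be, bf, bg, cd, ce, cf, cg, df, dg, ef, eg, fg
  2-simplices (12): abe, abg, ace, acf, afg, bdf, bdg, bef, cdf, cdg, ceg, efg

giving chain groups C_0 ≅ Z^7, C_1 ≅ Z^18, C_2 ≅ Z^12.

The boundary map ∂_1: C_1 → C_0 maps an edge to its endpoints' difference, ∂[p,q] = q − p.
As a 7×18 matrix over Z this has rank 6, with invariant factors (1,1,1,1,1,1).

∂_2: C_2 → C_1 acts by ∂[p,q,r] = [q,r] − [p,r] + [p,q]. For instance
  ∂cdg = dg − cg + cd,
  ∂afg = fg − ag + af.
The 18×12 boundary matrix has rank 12 and Smith normal form diag(1,1,1,1,1,1,1,1,1,1,1,2).

From H_k ≅ ker(∂_k) / im(∂_{k+1}) we obtain:

  H_0: rank C_0 − rank ∂_1 = 7 − 6 = 1, and the invariant factors of ∂_1 are all 1, so H_0 ≅ Z.
  H_1: rank ker ∂_1 − rank ∂_2 = (18 − 6) − 12 = 0, and ∂_2 has invariant factor 2 > 1, so H_1 ≅ Z/2.
  H_2: rank ker ∂_2 − rank ∂_3 = (12 − 12) − 0 = 0, and there is no ∂_3, so H_2 ≅ 0.

As a check, the Euler characteristic is 7 − 18 + 12 = 1, which agrees with 1 − 0 + 0 = 1.
(K is a triangulation of the real projective plane RP^2.)

H_0 ≅ Z,  H_1 ≅ Z/2,  H_2 = 0.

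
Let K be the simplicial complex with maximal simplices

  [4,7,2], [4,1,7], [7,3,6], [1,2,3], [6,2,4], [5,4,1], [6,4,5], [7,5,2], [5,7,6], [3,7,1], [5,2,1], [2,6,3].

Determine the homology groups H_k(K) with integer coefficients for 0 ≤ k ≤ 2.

H_0 = Z,  H_1 = Z/2Z,  H_2 = 0.

K has 7 vertices, 18 edges, 12 triangles.
rank ∂_0 = 0, rank ∂_1 = 6 ⇒ b_0 = 7 − 0 − 6 = 1; all invariant factors of ∂_1 are 1 so no torsion. So H_0 ≅ Z.
rank ∂_1 = 6, rank ∂_2 = 12 ⇒ b_1 = 18 − 6 − 12 = 0; ∂_2 has invariant factor(s) [2] giving torsion. So H_1 ≅ Z/2Z.
rank ∂_2 = 12, rank ∂_3 = 0 ⇒ b_2 = 12 − 12 − 0 = 0. So H_2 ≅ 0.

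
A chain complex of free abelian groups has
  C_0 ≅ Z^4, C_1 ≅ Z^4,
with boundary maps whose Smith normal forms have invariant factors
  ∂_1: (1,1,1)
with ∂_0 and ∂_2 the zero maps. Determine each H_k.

H_0 ≅ Z,  H_1 ≅ Z.

H_0: b_0 = 4 − 0 − 3 = 1; torsion from ∂_1 factors > 1: none. So H_0 ≅ Z.
H_1: b_1 = 4 − 3 − 0 = 1; torsion from ∂_2 factors > 1: none. So H_1 ≅ Z.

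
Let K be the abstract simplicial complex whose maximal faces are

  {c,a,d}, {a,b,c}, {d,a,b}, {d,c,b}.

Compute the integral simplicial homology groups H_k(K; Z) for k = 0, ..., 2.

H_0 ≅ Z,  H_1 = 0,  H_2 ≅ Z.

Fix the vertex order a < b < c < d and write every simplex with vertices in increasing order. Then dim K = 2 and the simplices of K are:

  0-simplices (4): a, b, c, d
  1-simplices (6): ab, ac, ad, bc, bd, cd
  2-simplices (4): abc, abd, acd, bcd

Hence C_0 ≅ Z^4, C_1 ≅ Z^6, C_2 ≅ Z^4.

Boundary ∂_1: C_1 → C_0 maps an edge to its endpoints' difference, ∂[p,q] = q − p. For instance
  ∂cd = d − c.
The resulting 4×6 matrix has rank 3, and its Smith normal form has invariant factors (1,1,1).

∂_2: C_2 → C_1 acts by ∂[p,q,r] = [q,r] − [p,r] + [p,q]. For instance
  ∂acd = cd − ad + ac,
  ∂abd = bd − ad + ab.
The resulting 6×4 matrix has rank 3, and its Smith normal form has invariant factors (1,1,1).

Now H_k = ker ∂_k / im ∂_{k+1}, so:

  H_0: rank C_0 − rank ∂_1 = 4 − 3 = 1, and the invariant factors of ∂_1 are all 1, so H_0 ≅ Z.
  H_1: rank ker ∂_1 − rank ∂_2 = (6 − 3) − 3 = 0, and the invariant factors of ∂_2 are all 1, so H_1 ≅ 0.
  H_2: rank ker ∂_2 − rank ∂_3 = (4 − 3) − 0 = 1, and there is no ∂_3, so H_2 ≅ Z.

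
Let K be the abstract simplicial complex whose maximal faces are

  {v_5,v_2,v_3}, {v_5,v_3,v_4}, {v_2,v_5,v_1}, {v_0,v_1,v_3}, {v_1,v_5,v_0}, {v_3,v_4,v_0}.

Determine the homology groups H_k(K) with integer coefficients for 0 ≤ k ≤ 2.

Take the total order v_0 < v_1 < v_2 < v_3 < v_4 < v_5 on the vertex set. Then K (dimension 2) consists of the simplices:

  0-simplices (6): [v_0], [v_1], [v_2], [v_3], [v_4], [v_5]
  1-simplices (12): [v_0,v_1], [v_0,v_3], [v_0,v_4], [v_0,v_5], [v_1,v_2], [v_1,v_3], [v_1,v_5], [v_2,v_3], [v_2,v_5], [v_3,v_4], [v_3,v_5], [v_4,v_5]
  2-simplices (6): [v_0,v_1,v_3], [v_0,v_1,v_5], [v_0,v_3,v_4], [v_1,v_2,v_5], [v_2,v_3,v_5], [v_3,v_4,v_5]

giving chain groups C_0 ≅ Z^6, C_1 ≅ Z^12, C_2 ≅ Z^6.

∂_1: C_1 → C_0 sends each edge [p,q] (with p < q) to q − p. For instance
  ∂[v_0,v_4] = [v_4] − [v_0].
This gives a 6×12 integer matrix of rank 5; reducing to Smith normal form yields diagonal entries (1,1,1,1,1).

Boundary ∂_2: C_2 → C_1 acts by ∂[p,q,r] = [q,r] − [p,r] + [p,q]. For instance
  ∂[v_2,v_3,v_5] = [v_3,v_5] − [v_2,v_5] + [v_2,v_3],
  ∂[v_0,v_3,v_4] = [v_3,v_4] − [v_0,v_4] + [v_0,v_3].
The resulting 12×6 matrix has rank 6, and its Smith normal form has invariant factors (1,1,1,1,1,1).

From H_k ≅ ker(∂_k) / im(∂_{k+1}) we obtain:

  H_0: rank C_0 − rank ∂_1 = 6 − 5 = 1, and the invariant factors of ∂_1 are all 1, so H_0 ≅ Z.
  H_1: rank ker ∂_1 − rank ∂_2 = (12 − 5) − 6 = 1, and the invariant factors of ∂_2 are all 1, so H_1 ≅ Z.
  H_2: rank ker ∂_2 − rank ∂_3 = (6 − 6) − 0 = 0, and there is no ∂_3, so H_2 ≅ 0.

As a check, the Euler characteristic is 6 − 12 + 6 = 0, which agrees with 1 − 1 + 0 = 0.

H_0 = Z,  H_1 = Z,  H_2 = 0.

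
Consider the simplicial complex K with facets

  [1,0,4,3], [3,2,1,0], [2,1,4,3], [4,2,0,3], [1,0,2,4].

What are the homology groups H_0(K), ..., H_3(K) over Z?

We work with the vertex ordering 0 < 1 < 2 < 3 < 4. The simplices of K, each written with vertices in increasing order, are:

  0-simplices (5): [0], [1], [2], [3], [4]
  1-simplices (10): [0,1], [0,2], [0,3], [0,4], [1,2], [1,3], [1,4], [2,3], [2,4], [3,4]
  2-simplices (10): [0,1,2], [0,1,3], [0,1,4], [0,2,3], [0,2,4], [0,3,4], [1,2,3], [1,2,4], [1,3,4], [2,3,4]
  3-simplices (5): [0,1,2,3], [0,1,2,4], [0,1,3,4], [0,2,3,4], [1,2,3,4]

Hence C_0 ≅ Z^5, C_1 ≅ Z^10, C_2 ≅ Z^10, C_3 ≅ Z^5.

Boundary ∂_1: C_1 → C_0 maps an edge to its endpoints' difference, ∂[p,q] = q − p. For instance
  ∂[2,3] = [3] − [2].
This gives a 5×10 integer matrix of rank 4; reducing to Smith normal form yields diagonal entries (1,1,1,1).

Boundary ∂_2: C_2 → C_1 acts by ∂[p,q,r] = [q,r] − [p,r] + [p,q]. For instance
  ∂[0,2,4] = [2,4] − [0,4] + [0,2],
  ∂[1,2,4] = [2,4] − [1,4] + [1,2].
The 10×10 boundary matrix has rank 6 and Smith normal form diag(1,1,1,1,1,1).

The boundary map ∂_3: C_3 → C_2 sends each 3-simplex σ to the alternating sum Σ_i (−1)^i (σ with its i-th vertex removed). For instance
  ∂[0,1,2,3] = [1,2,3] − [0,2,3] + [0,1,3] − [0,1,2],
  ∂[0,2,3,4] = [2,3,4] − [0,3,4] + [0,2,4] − [0,2,3].
As a 10×5 matrix over Z this has rank 4, with invariant factors (1,1,1,1).

Now H_k = ker ∂_k / im ∂_{k+1}, so:

  H_0: rank C_0 − rank ∂_1 = 5 − 4 = 1, and the invariant factors of ∂_1 are all 1, so H_0 ≅ Z.
  H_1: rank ker ∂_1 − rank ∂_2 = (10 − 4) − 6 = 0, and the invariant factors of ∂_2 are all 1, so H_1 ≅ 0.
  H_2: rank ker ∂_2 − rank ∂_3 = (10 − 6) − 4 = 0, and the invariant factors of ∂_3 are all 1, so H_2 ≅ 0.
  H_3: rank ker ∂_3 − rank ∂_4 = (5 − 4) − 0 = 1, and there is no ∂_4, so H_3 ≅ Z.

As a check, the Euler characteristic is 5 − 10 + 10 − 5 = 0, which agrees with 1 − 0 + 0 − 1 = 0.

H_0 = Z,  H_1 = 0,  H_2 = 0,  H_3 = Z.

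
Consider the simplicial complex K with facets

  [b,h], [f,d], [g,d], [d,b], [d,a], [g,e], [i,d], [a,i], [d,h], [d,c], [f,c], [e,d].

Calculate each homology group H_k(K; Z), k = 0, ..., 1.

H_0 ≅ Z,  H_1 ≅ Z^4.

Order the vertices as a < b < c < d < e < f < g < h < i. Listing each simplex with vertices in this order, K has dimension 1 with simplices:

  0-simplices (9): a, b, c, d, e, f, g, h, i
  1-simplices (12): ad, ai, bd, bh, cd, cf, de, df, dg, dh, di, eg

Hence C_0 ≅ Z^9, C_1 ≅ Z^12.

The boundary map ∂_1: C_1 → C_0 maps an edge to its endpoints' difference, ∂[p,q] = q − p. For instance
  ∂cf = f − c.
The resulting 9×12 matrix has rank 8, and its Smith normal form has invariant factors (1,1,1,1,1,1,1,1).

From H_k ≅ ker(∂_k) / im(∂_{k+1}) we obtain:

  H_0: rank C_0 − rank ∂_1 = 9 − 8 = 1, and the invariant factors of ∂_1 are all 1, so H_0 ≅ Z.
  H_1: rank ker ∂_1 − rank ∂_2 = (12 − 8) − 0 = 4, and there is no ∂_2, so H_1 ≅ Z^4.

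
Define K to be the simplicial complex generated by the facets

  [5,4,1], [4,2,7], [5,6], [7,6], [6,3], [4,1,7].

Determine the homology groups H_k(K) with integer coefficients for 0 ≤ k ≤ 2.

We work with the vertex ordering 1 < 2 < 3 < 4 < 5 < 6 < 7. The simplices of K, each written with vertices in increasing order, are:

  0-simplices (7): [1], [2], [3], [4], [5], [6], [7]
  1-simplices (10): [1,4], [1,5], [1,7], [2,4], [2,7], [3,6], [4,5], [4,7], [5,6], [6,7]
  2-simplices (3): [1,4,5], [1,4,7], [2,4,7]

so the chain groups are C_0 ≅ Z^7, C_1 ≅ Z^10, C_2 ≅ Z^3.

The boundary map ∂_1: C_1 → C_0 sends each edge [p,q] (with p < q) to q − p.
The 7×10 boundary matrix has rank 6 and Smith normal form diag(1,1,1,1,1,1).

The boundary map ∂_2: C_2 → C_1 maps a triangle to the signed sum of its edges. For instance
  ∂[2,4,7] = [4,7] − [2,7] + [2,4],
  ∂[1,4,7] = [4,7] − [1,7] + [1,4].
As a 10×3 matrix over Z this has rank 3, with invariant factors (1,1,1).

Computing H_k = (kernel of ∂_k) / (image of ∂_{k+1}):

  H_0: rank C_0 − rank ∂_1 = 7 − 6 = 1, and the invariant factors of ∂_1 are all 1, so H_0 ≅ Z.
  H_1: rank ker ∂_1 − rank ∂_2 = (10 − 6) − 3 = 1, and the invariant factors of ∂_2 are all 1, so H_1 ≅ Z.
  H_2: rank ker ∂_2 − rank ∂_3 = (3 − 3) − 0 = 0, and there is no ∂_3, so H_2 ≅ 0.

H_0 ≅ Z,  H_1 ≅ Z,  H_2 = 0.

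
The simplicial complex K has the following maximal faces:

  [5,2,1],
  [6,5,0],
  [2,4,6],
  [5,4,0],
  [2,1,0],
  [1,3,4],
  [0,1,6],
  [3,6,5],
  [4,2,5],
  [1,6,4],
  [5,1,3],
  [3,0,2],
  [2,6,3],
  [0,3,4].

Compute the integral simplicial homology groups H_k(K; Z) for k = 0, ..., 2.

H_0 ≅ Z,  H_1 ≅ Z^2,  H_2 ≅ Z.

We work with the vertex ordering 0 < 1 < 2 < 3 < 4 < 5 < 6. The simplices of K, each written with vertices in increasing order, are:

  0-simplices (7): [0], [1], [2], [3], [4], [5], [6]
  1-simplices (21): [0,1], [0,2], [0,3], [0,4], [0,5], [0,6], [1,2], [1,3], [1,4], [1,5], [1,6], [2,3], [2,4], [2,5], [2,6], [3,4], [3,5], [3,6], [4,5], [4,6], [5,6]
  2-simplices (14): [0,1,2], [0,1,6], [0,2,3], [0,3,4], [0,4,5], [0,5,6], [1,2,5], [1,3,4], [1,3,5], [1,4,6], [2,3,6], [2,4,5], [2,4,6], [3,5,6]

so the chain groups are C_0 ≅ Z^7, C_1 ≅ Z^21, C_2 ≅ Z^14.

∂_1: C_1 → C_0 is given by ∂[p,q] = [q] − [p]. For instance
  ∂[0,5] = [5] − [0].
The resulting 7×21 matrix has rank 6, and its Smith normal form has invariant factors (1,1,1,1,1,1).

The boundary map ∂_2: C_2 → C_1 maps a triangle to the signed sum of its edges. For instance
  ∂[1,3,4] = [3,4] − [1,4] + [1,3],
  ∂[1,4,6] = [4,6] − [1,6] + [1,4].
The resulting 21×14 matrix has rank 13, and its Smith normal form has invariant factors (1,1,1,1,1,1,1,1,1,1,1,1,1).

Reading off H_k = ker ∂_k / im ∂_{k+1}:

  H_0: rank C_0 − rank ∂_1 = 7 − 6 = 1, and the invariant factors of ∂_1 are all 1, so H_0 = Z.
  H_1: rank ker ∂_1 − rank ∂_2 = (21 − 6) − 13 = 2, and the invariant factors of ∂_2 are all 1, so H_1 = Z^2.
  H_2: rank ker ∂_2 − rank ∂_3 = (14 − 13) − 0 = 1, and there is no ∂_3, so H_2 = Z.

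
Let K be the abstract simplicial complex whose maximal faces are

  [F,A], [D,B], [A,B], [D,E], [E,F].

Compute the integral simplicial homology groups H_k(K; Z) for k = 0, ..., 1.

H_0 = Z,  H_1 = Z.

Order the vertices as A < B < D < E < F. Listing each simplex with vertices in this order, K has dimension 1 with simplices:

  0-simplices (5): A, B, D, E, F
  1-simplices (5): AB, AF, BD, DE, EF

giving chain groups C_0 ≅ Z^5, C_1 ≅ Z^5.

Boundary ∂_1: C_1 → C_0 is given by ∂[p,q] = [q] − [p].
The resulting 5×5 matrix has rank 4, and its Smith normal form has invariant factors (1,1,1,1).

Reading off H_k = ker ∂_k / im ∂_{k+1}:

  H_0: rank C_0 − rank ∂_1 = 5 − 4 = 1, and the invariant factors of ∂_1 are all 1, so H_0 ≅ Z.
  H_1: rank ker ∂_1 − rank ∂_2 = (5 − 4) − 0 = 1, and there is no ∂_2, so H_1 ≅ Z.

As a check, the Euler characteristic is 5 − 5 = 0, which agrees with 1 − 1 = 0.
(K is a triangulation of the circle S^1.)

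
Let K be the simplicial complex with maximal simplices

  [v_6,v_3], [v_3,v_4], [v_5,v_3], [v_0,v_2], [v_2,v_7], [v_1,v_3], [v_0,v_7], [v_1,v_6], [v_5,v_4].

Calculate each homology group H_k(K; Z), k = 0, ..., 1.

Order the vertices as v_0 < v_1 < v_2 < v_3 < v_4 < v_5 < v_6 < v_7. Listing each simplex with vertices in this order, K has dimension 1 with simplices:

  0-simplices (8): [v_0], [v_1], [v_2], [v_3], [v_4], [v_5], [v_6], [v_7]
  1-simplices (9): [v_0,v_2], [v_0,v_7], [v_1,v_3], [v_1,v_6], [v_2,v_7], [v_3,v_4], [v_3,v_5], [v_3,v_6], [v_4,v_5]

Hence C_0 ≅ Z^8, C_1 ≅ Z^9.

Boundary ∂_1: C_1 → C_0 sends each edge [p,q] (with p < q) to q − p. For instance
  ∂[v_1,v_6] = [v_6] − [v_1].
This gives a 8×9 integer matrix of rank 6; reducing to Smith normal form yields diagonal entries (1,1,1,1,1,1).

Reading off H_k = ker ∂_k / im ∂_{k+1}:

  H_0: rank C_0 − rank ∂_1 = 8 − 6 = 2, and the invariant factors of ∂_1 are all 1, so H_0 = Z^2.
  H_1: rank ker ∂_1 − rank ∂_2 = (9 − 6) − 0 = 3, and there is no ∂_2, so H_1 = Z^3.

As a check, the Euler characteristic is 8 − 9 = -1, which agrees with 2 − 3 = -1.

H_0 = Z^2,  H_1 = Z^3.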